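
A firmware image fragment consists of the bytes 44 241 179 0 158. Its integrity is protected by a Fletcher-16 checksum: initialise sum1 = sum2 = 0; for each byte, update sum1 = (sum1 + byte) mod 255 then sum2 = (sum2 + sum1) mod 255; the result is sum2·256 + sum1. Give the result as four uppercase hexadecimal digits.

5E70

Running sums (mod 255):
  after byte 0 (44): sum1=44, sum2=44
  after byte 1 (241): sum1=30, sum2=74
  after byte 2 (179): sum1=209, sum2=28
  after byte 3 (0): sum1=209, sum2=237
  after byte 4 (158): sum1=112, sum2=94
Checksum = sum2·256 + sum1 = 94·256 + 112 = 24176 = 0x5E70.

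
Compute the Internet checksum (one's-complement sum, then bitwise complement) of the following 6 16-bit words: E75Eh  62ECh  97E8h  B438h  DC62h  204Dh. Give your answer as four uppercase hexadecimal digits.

6CE3

One's-complement addition (fold any carry out of bit 15 back into bit 0):
  0xE75E + 0x62EC = 0x14A4A → wrap carry → 0x4A4B
  0x4A4B + 0x97E8 = 0x0E233
  0xE233 + 0xB438 = 0x1966B → wrap carry → 0x966C
  0x966C + 0xDC62 = 0x172CE → wrap carry → 0x72CF
  0x72CF + 0x204D = 0x0931C
One's-complement sum = 0x931C.
Checksum = ~0x931C & 0xFFFF = 0x6CE3.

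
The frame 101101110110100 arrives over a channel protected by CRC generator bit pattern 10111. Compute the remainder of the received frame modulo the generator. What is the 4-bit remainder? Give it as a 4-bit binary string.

Modulo-2 division of 101101110110100 by 10111:
  pos 0: 10110 XOR 10111 = 00001
  pos 4: 11110 XOR 10111 = 01001
  pos 5: 10011 XOR 10111 = 00100
  pos 7: 10010 XOR 10111 = 00101
  pos 9: 10110 XOR 10111 = 00001
Remainder = 0010 (nonzero — an error is detected).

0010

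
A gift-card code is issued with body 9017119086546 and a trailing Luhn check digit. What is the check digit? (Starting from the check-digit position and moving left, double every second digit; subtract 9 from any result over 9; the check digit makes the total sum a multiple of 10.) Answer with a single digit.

Partial digits right→left: 6 4 5 6 8 0 9 1 1 7 1 0 9
Double every second digit counting from the check-digit position (so the 1st, 3rd, 5th, ... of the partial from the right).
  doubled (with −9 where >9): 3 1 7 9 2 2 9 → sum 33
  kept as-is: 4 6 0 1 7 0 → sum 18
Total = 33 + 18 = 51.
Check digit = (10 − (51 mod 10)) mod 10 = 9.

9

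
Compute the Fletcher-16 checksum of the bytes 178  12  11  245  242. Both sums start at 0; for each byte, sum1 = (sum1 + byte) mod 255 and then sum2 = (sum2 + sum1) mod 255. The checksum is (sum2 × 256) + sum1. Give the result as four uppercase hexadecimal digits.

ADB2

Running sums (mod 255):
  after byte 0 (178): sum1=178, sum2=178
  after byte 1 (12): sum1=190, sum2=113
  after byte 2 (11): sum1=201, sum2=59
  after byte 3 (245): sum1=191, sum2=250
  after byte 4 (242): sum1=178, sum2=173
Checksum = sum2·256 + sum1 = 173·256 + 178 = 44466 = 0xADB2.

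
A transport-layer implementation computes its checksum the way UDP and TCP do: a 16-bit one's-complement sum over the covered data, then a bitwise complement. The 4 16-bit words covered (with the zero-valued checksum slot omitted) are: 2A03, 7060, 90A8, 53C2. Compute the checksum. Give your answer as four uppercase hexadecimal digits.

8131

One's-complement addition (fold any carry out of bit 15 back into bit 0):
  0x2A03 + 0x7060 = 0x09A63
  0x9A63 + 0x90A8 = 0x12B0B → wrap carry → 0x2B0C
  0x2B0C + 0x53C2 = 0x07ECE
One's-complement sum = 0x7ECE.
Checksum = ~0x7ECE & 0xFFFF = 0x8131.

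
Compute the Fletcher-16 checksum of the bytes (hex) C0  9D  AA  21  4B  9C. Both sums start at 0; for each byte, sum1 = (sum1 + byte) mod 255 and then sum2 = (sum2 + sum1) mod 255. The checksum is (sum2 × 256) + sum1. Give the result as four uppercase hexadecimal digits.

D912

Running sums (mod 255):
  after byte 0 (C0): sum1=192, sum2=192
  after byte 1 (9D): sum1=94, sum2=31
  after byte 2 (AA): sum1=9, sum2=40
  after byte 3 (21): sum1=42, sum2=82
  after byte 4 (4B): sum1=117, sum2=199
  after byte 5 (9C): sum1=18, sum2=217
Checksum = sum2·256 + sum1 = 217·256 + 18 = 55570 = 0xD912.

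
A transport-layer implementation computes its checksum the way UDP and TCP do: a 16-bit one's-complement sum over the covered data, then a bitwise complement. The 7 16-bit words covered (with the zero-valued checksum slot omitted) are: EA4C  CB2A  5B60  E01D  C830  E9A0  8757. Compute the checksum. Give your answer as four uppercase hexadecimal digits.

D5E0

One's-complement addition (fold any carry out of bit 15 back into bit 0):
  0xEA4C + 0xCB2A = 0x1B576 → wrap carry → 0xB577
  0xB577 + 0x5B60 = 0x110D7 → wrap carry → 0x10D8
  0x10D8 + 0xE01D = 0x0F0F5
  0xF0F5 + 0xC830 = 0x1B925 → wrap carry → 0xB926
  0xB926 + 0xE9A0 = 0x1A2C6 → wrap carry → 0xA2C7
  0xA2C7 + 0x8757 = 0x12A1E → wrap carry → 0x2A1F
One's-complement sum = 0x2A1F.
Checksum = ~0x2A1F & 0xFFFF = 0xD5E0.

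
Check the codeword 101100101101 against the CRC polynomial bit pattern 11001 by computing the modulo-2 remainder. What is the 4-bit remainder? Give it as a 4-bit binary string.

Modulo-2 division of 101100101101 by 11001:
  pos 0: 10110 XOR 11001 = 01111
  pos 1: 11110 XOR 11001 = 00111
  pos 3: 11110 XOR 11001 = 00111
  pos 5: 11111 XOR 11001 = 00110
  pos 7: 11001 XOR 11001 = 00000
Remainder = 0000 (zero — the frame passes the CRC check).

0000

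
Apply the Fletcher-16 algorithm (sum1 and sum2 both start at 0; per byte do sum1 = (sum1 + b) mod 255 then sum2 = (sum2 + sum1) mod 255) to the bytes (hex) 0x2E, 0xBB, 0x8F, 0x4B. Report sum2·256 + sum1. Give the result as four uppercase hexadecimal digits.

Running sums (mod 255):
  after byte 0 (0x2E): sum1=46, sum2=46
  after byte 1 (0xBB): sum1=233, sum2=24
  after byte 2 (0x8F): sum1=121, sum2=145
  after byte 3 (0x4B): sum1=196, sum2=86
Checksum = sum2·256 + sum1 = 86·256 + 196 = 22212 = 0x56C4.

56C4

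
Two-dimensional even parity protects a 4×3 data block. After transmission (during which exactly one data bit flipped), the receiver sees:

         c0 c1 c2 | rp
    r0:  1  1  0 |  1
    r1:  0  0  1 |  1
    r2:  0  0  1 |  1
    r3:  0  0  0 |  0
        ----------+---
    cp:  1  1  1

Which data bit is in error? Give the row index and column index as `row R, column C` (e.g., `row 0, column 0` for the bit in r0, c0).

Recompute each row's even parity and compare to rp:
  r0: data parity 0, sent rp 1 → mismatch
  r1: data parity 1, sent rp 1 → ok
  r2: data parity 1, sent rp 1 → ok
  r3: data parity 0, sent rp 0 → ok
Recompute each column's even parity and compare to cp:
  c0: data parity 1, sent cp 1 → ok
  c1: data parity 1, sent cp 1 → ok
  c2: data parity 0, sent cp 1 → mismatch
Exactly one row (r0) and one column (c2) fail → the flipped bit is at their intersection.

row 0, column 2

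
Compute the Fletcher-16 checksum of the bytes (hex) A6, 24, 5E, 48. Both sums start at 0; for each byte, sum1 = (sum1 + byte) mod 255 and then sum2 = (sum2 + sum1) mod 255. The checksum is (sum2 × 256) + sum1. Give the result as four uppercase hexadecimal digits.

0C71

Running sums (mod 255):
  after byte 0 (A6): sum1=166, sum2=166
  after byte 1 (24): sum1=202, sum2=113
  after byte 2 (5E): sum1=41, sum2=154
  after byte 3 (48): sum1=113, sum2=12
Checksum = sum2·256 + sum1 = 12·256 + 113 = 3185 = 0x0C71.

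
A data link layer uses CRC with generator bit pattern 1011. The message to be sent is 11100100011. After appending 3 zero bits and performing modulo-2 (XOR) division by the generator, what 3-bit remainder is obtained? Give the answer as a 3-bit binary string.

Append 3 zeros: 11100100011000. Divide by 1011 (XOR where the leading bit is 1):
  pos 0: 1110 XOR 1011 = 0101
  pos 1: 1010 XOR 1011 = 0001
  pos 4: 1100 XOR 1011 = 0111
  pos 5: 1110 XOR 1011 = 0101
  pos 6: 1011 XOR 1011 = 0000
  pos 10: 1000 XOR 1011 = 0011
Remainder (last 3 bits) = 011. This is the CRC / FCS.

011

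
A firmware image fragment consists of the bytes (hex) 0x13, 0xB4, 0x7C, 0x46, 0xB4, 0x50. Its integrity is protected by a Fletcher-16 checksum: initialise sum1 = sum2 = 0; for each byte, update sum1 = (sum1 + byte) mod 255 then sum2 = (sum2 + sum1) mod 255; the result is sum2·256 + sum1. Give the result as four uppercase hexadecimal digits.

788F

Running sums (mod 255):
  after byte 0 (0x13): sum1=19, sum2=19
  after byte 1 (0xB4): sum1=199, sum2=218
  after byte 2 (0x7C): sum1=68, sum2=31
  after byte 3 (0x46): sum1=138, sum2=169
  after byte 4 (0xB4): sum1=63, sum2=232
  after byte 5 (0x50): sum1=143, sum2=120
Checksum = sum2·256 + sum1 = 120·256 + 143 = 30863 = 0x788F.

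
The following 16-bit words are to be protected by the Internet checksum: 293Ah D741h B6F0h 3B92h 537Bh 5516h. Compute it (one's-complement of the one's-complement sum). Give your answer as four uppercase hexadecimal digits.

646F

One's-complement addition (fold any carry out of bit 15 back into bit 0):
  0x293A + 0xD741 = 0x1007B → wrap carry → 0x007C
  0x007C + 0xB6F0 = 0x0B76C
  0xB76C + 0x3B92 = 0x0F2FE
  0xF2FE + 0x537B = 0x14679 → wrap carry → 0x467A
  0x467A + 0x5516 = 0x09B90
One's-complement sum = 0x9B90.
Checksum = ~0x9B90 & 0xFFFF = 0x646F.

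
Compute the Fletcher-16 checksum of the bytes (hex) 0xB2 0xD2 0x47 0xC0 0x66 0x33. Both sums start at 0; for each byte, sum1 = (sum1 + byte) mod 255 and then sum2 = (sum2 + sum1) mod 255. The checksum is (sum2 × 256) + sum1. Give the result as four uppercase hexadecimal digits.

Running sums (mod 255):
  after byte 0 (0xB2): sum1=178, sum2=178
  after byte 1 (0xD2): sum1=133, sum2=56
  after byte 2 (0x47): sum1=204, sum2=5
  after byte 3 (0xC0): sum1=141, sum2=146
  after byte 4 (0x66): sum1=243, sum2=134
  after byte 5 (0x33): sum1=39, sum2=173
Checksum = sum2·256 + sum1 = 173·256 + 39 = 44327 = 0xAD27.

AD27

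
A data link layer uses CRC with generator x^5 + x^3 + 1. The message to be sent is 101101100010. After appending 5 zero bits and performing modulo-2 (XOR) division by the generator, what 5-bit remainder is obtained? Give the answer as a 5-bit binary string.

Append 5 zeros: 10110110001000000. Divide by 101001 (XOR where the leading bit is 1):
  pos 0: 101101 XOR 101001 = 000100
  pos 3: 100100 XOR 101001 = 001101
  pos 5: 110101 XOR 101001 = 011100
  pos 6: 111000 XOR 101001 = 010001
  pos 7: 100010 XOR 101001 = 001011
  pos 9: 101100 XOR 101001 = 000101
Remainder (last 5 bits) = 10100. This is the CRC / FCS.

10100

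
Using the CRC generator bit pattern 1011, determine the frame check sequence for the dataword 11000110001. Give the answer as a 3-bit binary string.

Append 3 zeros: 11000110001000. Divide by 1011 (XOR where the leading bit is 1):
  pos 0: 1100 XOR 1011 = 0111
  pos 1: 1110 XOR 1011 = 0101
  pos 2: 1011 XOR 1011 = 0000
  pos 6: 1000 XOR 1011 = 0011
  pos 8: 1110 XOR 1011 = 0101
  pos 9: 1010 XOR 1011 = 0001
Remainder (last 3 bits) = 010. This is the CRC / FCS.

010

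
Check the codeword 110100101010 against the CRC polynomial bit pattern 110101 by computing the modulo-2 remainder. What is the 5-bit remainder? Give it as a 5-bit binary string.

Modulo-2 division of 110100101010 by 110101:
  pos 0: 110100 XOR 110101 = 000001
  pos 5: 110101 XOR 110101 = 000000
Remainder = 00000 (zero — the frame passes the CRC check).

00000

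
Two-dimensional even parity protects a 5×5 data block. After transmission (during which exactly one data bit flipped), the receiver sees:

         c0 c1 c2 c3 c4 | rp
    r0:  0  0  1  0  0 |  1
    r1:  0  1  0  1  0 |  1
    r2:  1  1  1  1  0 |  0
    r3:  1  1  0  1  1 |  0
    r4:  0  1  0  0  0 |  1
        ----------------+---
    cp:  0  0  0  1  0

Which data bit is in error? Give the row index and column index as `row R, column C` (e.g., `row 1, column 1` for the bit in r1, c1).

row 1, column 4

Recompute each row's even parity and compare to rp:
  r0: data parity 1, sent rp 1 → ok
  r1: data parity 0, sent rp 1 → mismatch
  r2: data parity 0, sent rp 0 → ok
  r3: data parity 0, sent rp 0 → ok
  r4: data parity 1, sent rp 1 → ok
Recompute each column's even parity and compare to cp:
  c0: data parity 0, sent cp 0 → ok
  c1: data parity 0, sent cp 0 → ok
  c2: data parity 0, sent cp 0 → ok
  c3: data parity 1, sent cp 1 → ok
  c4: data parity 1, sent cp 0 → mismatch
Exactly one row (r1) and one column (c4) fail → the flipped bit is at their intersection.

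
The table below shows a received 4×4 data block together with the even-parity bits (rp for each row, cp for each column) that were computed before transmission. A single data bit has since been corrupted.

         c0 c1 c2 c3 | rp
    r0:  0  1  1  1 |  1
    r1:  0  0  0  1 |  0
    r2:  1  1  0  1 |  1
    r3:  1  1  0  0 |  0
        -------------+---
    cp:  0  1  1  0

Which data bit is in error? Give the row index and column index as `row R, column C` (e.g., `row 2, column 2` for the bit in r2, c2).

row 1, column 3

Recompute each row's even parity and compare to rp:
  r0: data parity 1, sent rp 1 → ok
  r1: data parity 1, sent rp 0 → mismatch
  r2: data parity 1, sent rp 1 → ok
  r3: data parity 0, sent rp 0 → ok
Recompute each column's even parity and compare to cp:
  c0: data parity 0, sent cp 0 → ok
  c1: data parity 1, sent cp 1 → ok
  c2: data parity 1, sent cp 1 → ok
  c3: data parity 1, sent cp 0 → mismatch
Exactly one row (r1) and one column (c3) fail → the flipped bit is at their intersection.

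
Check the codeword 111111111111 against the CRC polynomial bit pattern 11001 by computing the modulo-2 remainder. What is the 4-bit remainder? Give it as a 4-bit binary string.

1001

Modulo-2 division of 111111111111 by 11001:
  pos 0: 11111 XOR 11001 = 00110
  pos 2: 11011 XOR 11001 = 00010
  pos 5: 10111 XOR 11001 = 01110
  pos 6: 11101 XOR 11001 = 00100
Remainder = 1001 (nonzero — an error is detected).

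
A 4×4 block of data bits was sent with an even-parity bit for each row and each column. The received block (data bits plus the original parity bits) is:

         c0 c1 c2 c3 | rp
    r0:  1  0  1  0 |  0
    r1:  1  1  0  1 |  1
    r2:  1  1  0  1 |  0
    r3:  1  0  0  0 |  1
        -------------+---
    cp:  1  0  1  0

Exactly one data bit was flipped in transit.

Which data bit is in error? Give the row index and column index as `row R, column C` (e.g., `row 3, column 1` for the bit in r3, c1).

Recompute each row's even parity and compare to rp:
  r0: data parity 0, sent rp 0 → ok
  r1: data parity 1, sent rp 1 → ok
  r2: data parity 1, sent rp 0 → mismatch
  r3: data parity 1, sent rp 1 → ok
Recompute each column's even parity and compare to cp:
  c0: data parity 0, sent cp 1 → mismatch
  c1: data parity 0, sent cp 0 → ok
  c2: data parity 1, sent cp 1 → ok
  c3: data parity 0, sent cp 0 → ok
Exactly one row (r2) and one column (c0) fail → the flipped bit is at their intersection.

row 2, column 0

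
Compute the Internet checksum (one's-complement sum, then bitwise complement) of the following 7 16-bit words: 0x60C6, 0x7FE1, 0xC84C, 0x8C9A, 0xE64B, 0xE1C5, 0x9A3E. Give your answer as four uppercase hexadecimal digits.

One's-complement addition (fold any carry out of bit 15 back into bit 0):
  0x60C6 + 0x7FE1 = 0x0E0A7
  0xE0A7 + 0xC84C = 0x1A8F3 → wrap carry → 0xA8F4
  0xA8F4 + 0x8C9A = 0x1358E → wrap carry → 0x358F
  0x358F + 0xE64B = 0x11BDA → wrap carry → 0x1BDB
  0x1BDB + 0xE1C5 = 0x0FDA0
  0xFDA0 + 0x9A3E = 0x197DE → wrap carry → 0x97DF
One's-complement sum = 0x97DF.
Checksum = ~0x97DF & 0xFFFF = 0x6820.

6820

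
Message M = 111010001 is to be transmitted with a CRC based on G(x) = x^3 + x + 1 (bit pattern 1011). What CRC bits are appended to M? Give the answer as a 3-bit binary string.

011

Append 3 zeros: 111010001000. Divide by 1011 (XOR where the leading bit is 1):
  pos 0: 1110 XOR 1011 = 0101
  pos 1: 1011 XOR 1011 = 0000
  pos 8: 1000 XOR 1011 = 0011
Remainder (last 3 bits) = 011. This is the CRC / FCS.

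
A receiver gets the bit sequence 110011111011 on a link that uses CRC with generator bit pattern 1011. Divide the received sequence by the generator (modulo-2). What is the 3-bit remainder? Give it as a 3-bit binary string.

Modulo-2 division of 110011111011 by 1011:
  pos 0: 1100 XOR 1011 = 0111
  pos 1: 1111 XOR 1011 = 0100
  pos 2: 1001 XOR 1011 = 0010
  pos 4: 1011 XOR 1011 = 0000
  pos 8: 1011 XOR 1011 = 0000
Remainder = 000 (zero — the frame passes the CRC check).

000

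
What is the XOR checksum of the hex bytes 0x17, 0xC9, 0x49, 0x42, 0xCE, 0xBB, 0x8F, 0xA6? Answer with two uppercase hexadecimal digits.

89

XOR the bytes together:
  start with 0x17
  0x17 ⊕ 0xC9 = 0xDE
  0xDE ⊕ 0x49 = 0x97
  0x97 ⊕ 0x42 = 0xD5
  0xD5 ⊕ 0xCE = 0x1B
  0x1B ⊕ 0xBB = 0xA0
  0xA0 ⊕ 0x8F = 0x2F
  0x2F ⊕ 0xA6 = 0x89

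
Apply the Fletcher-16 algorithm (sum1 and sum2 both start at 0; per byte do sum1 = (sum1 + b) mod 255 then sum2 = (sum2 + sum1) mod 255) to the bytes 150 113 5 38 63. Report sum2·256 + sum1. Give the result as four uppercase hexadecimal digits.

5172

Running sums (mod 255):
  after byte 0 (150): sum1=150, sum2=150
  after byte 1 (113): sum1=8, sum2=158
  after byte 2 (5): sum1=13, sum2=171
  after byte 3 (38): sum1=51, sum2=222
  after byte 4 (63): sum1=114, sum2=81
Checksum = sum2·256 + sum1 = 81·256 + 114 = 20850 = 0x5172.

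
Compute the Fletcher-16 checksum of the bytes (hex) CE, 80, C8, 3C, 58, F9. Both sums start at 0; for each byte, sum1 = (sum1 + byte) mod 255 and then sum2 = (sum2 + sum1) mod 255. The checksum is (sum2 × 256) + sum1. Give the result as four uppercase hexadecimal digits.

DDA6

Running sums (mod 255):
  after byte 0 (CE): sum1=206, sum2=206
  after byte 1 (80): sum1=79, sum2=30
  after byte 2 (C8): sum1=24, sum2=54
  after byte 3 (3C): sum1=84, sum2=138
  after byte 4 (58): sum1=172, sum2=55
  after byte 5 (F9): sum1=166, sum2=221
Checksum = sum2·256 + sum1 = 221·256 + 166 = 56742 = 0xDDA6.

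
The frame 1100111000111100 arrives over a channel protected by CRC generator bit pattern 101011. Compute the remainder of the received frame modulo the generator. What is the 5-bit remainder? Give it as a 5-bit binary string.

00001

Modulo-2 division of 1100111000111100 by 101011:
  pos 0: 110011 XOR 101011 = 011000
  pos 1: 110001 XOR 101011 = 011010
  pos 2: 110100 XOR 101011 = 011111
  pos 3: 111110 XOR 101011 = 010101
  pos 4: 101010 XOR 101011 = 000001
  pos 9: 111110 XOR 101011 = 010101
  pos 10: 101010 XOR 101011 = 000001
Remainder = 00001 (nonzero — an error is detected).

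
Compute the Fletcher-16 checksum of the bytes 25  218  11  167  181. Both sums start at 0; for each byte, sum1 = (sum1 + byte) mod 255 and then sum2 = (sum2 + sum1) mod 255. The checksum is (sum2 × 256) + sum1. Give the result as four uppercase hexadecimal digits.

Running sums (mod 255):
  after byte 0 (25): sum1=25, sum2=25
  after byte 1 (218): sum1=243, sum2=13
  after byte 2 (11): sum1=254, sum2=12
  after byte 3 (167): sum1=166, sum2=178
  after byte 4 (181): sum1=92, sum2=15
Checksum = sum2·256 + sum1 = 15·256 + 92 = 3932 = 0x0F5C.

0F5C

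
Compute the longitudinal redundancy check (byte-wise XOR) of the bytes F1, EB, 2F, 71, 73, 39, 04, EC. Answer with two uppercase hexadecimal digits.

E6

XOR the bytes together:
  start with 0xF1
  0xF1 ⊕ 0xEB = 0x1A
  0x1A ⊕ 0x2F = 0x35
  0x35 ⊕ 0x71 = 0x44
  0x44 ⊕ 0x73 = 0x37
  0x37 ⊕ 0x39 = 0x0E
  0x0E ⊕ 0x04 = 0x0A
  0x0A ⊕ 0xEC = 0xE6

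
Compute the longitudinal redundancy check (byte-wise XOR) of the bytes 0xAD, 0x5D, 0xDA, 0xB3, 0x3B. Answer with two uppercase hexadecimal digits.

A2

XOR the bytes together:
  start with 0xAD
  0xAD ⊕ 0x5D = 0xF0
  0xF0 ⊕ 0xDA = 0x2A
  0x2A ⊕ 0xB3 = 0x99
  0x99 ⊕ 0x3B = 0xA2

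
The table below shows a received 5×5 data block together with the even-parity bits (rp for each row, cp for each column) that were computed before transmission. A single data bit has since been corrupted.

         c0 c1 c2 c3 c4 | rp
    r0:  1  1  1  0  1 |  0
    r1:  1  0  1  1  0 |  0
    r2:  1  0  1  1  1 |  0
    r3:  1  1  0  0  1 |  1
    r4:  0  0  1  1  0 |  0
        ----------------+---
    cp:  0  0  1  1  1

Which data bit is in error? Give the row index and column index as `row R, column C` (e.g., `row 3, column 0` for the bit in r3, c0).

row 1, column 2

Recompute each row's even parity and compare to rp:
  r0: data parity 0, sent rp 0 → ok
  r1: data parity 1, sent rp 0 → mismatch
  r2: data parity 0, sent rp 0 → ok
  r3: data parity 1, sent rp 1 → ok
  r4: data parity 0, sent rp 0 → ok
Recompute each column's even parity and compare to cp:
  c0: data parity 0, sent cp 0 → ok
  c1: data parity 0, sent cp 0 → ok
  c2: data parity 0, sent cp 1 → mismatch
  c3: data parity 1, sent cp 1 → ok
  c4: data parity 1, sent cp 1 → ok
Exactly one row (r1) and one column (c2) fail → the flipped bit is at their intersection.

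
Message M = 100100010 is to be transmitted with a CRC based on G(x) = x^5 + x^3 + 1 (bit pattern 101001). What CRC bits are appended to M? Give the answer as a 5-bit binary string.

10100

Append 5 zeros: 10010001000000. Divide by 101001 (XOR where the leading bit is 1):
  pos 0: 100100 XOR 101001 = 001101
  pos 2: 110101 XOR 101001 = 011100
  pos 3: 111000 XOR 101001 = 010001
  pos 4: 100010 XOR 101001 = 001011
  pos 6: 101100 XOR 101001 = 000101
Remainder (last 5 bits) = 10100. This is the CRC / FCS.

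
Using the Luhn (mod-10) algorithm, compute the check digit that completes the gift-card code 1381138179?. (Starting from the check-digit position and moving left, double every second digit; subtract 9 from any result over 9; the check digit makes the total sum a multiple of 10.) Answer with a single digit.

Partial digits right→left: 9 7 1 8 3 1 1 8 3 1
Double every second digit counting from the check-digit position (so the 1st, 3rd, 5th, ... of the partial from the right).
  doubled (with −9 where >9): 9 2 6 2 6 → sum 25
  kept as-is: 7 8 1 8 1 → sum 25
Total = 25 + 25 = 50.
Check digit = (10 − (50 mod 10)) mod 10 = 0.

0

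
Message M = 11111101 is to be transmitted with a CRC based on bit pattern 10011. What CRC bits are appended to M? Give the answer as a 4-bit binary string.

Append 4 zeros: 111111010000. Divide by 10011 (XOR where the leading bit is 1):
  pos 0: 11111 XOR 10011 = 01100
  pos 1: 11001 XOR 10011 = 01010
  pos 2: 10100 XOR 10011 = 00111
  pos 4: 11110 XOR 10011 = 01101
  pos 5: 11010 XOR 10011 = 01001
  pos 6: 10010 XOR 10011 = 00001
Remainder (last 4 bits) = 0010. This is the CRC / FCS.

0010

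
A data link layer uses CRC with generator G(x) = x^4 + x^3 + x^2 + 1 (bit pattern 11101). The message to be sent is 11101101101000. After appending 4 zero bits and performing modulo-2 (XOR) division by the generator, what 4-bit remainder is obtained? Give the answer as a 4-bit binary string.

Append 4 zeros: 111011011010000000. Divide by 11101 (XOR where the leading bit is 1):
  pos 0: 11101 XOR 11101 = 00000
  pos 5: 10110 XOR 11101 = 01011
  pos 6: 10111 XOR 11101 = 01010
  pos 7: 10100 XOR 11101 = 01001
  pos 8: 10010 XOR 11101 = 01111
  pos 9: 11110 XOR 11101 = 00011
  pos 12: 11000 XOR 11101 = 00101
Remainder (last 4 bits) = 1010. This is the CRC / FCS.

1010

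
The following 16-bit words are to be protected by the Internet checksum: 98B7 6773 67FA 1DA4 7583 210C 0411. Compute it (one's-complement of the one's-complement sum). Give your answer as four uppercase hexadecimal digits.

DF95

One's-complement addition (fold any carry out of bit 15 back into bit 0):
  0x98B7 + 0x6773 = 0x1002A → wrap carry → 0x002B
  0x002B + 0x67FA = 0x06825
  0x6825 + 0x1DA4 = 0x085C9
  0x85C9 + 0x7583 = 0x0FB4C
  0xFB4C + 0x210C = 0x11C58 → wrap carry → 0x1C59
  0x1C59 + 0x0411 = 0x0206A
One's-complement sum = 0x206A.
Checksum = ~0x206A & 0xFFFF = 0xDF95.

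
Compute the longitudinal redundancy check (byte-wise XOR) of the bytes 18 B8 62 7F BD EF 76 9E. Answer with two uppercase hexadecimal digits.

07

XOR the bytes together:
  start with 0x18
  0x18 ⊕ 0xB8 = 0xA0
  0xA0 ⊕ 0x62 = 0xC2
  0xC2 ⊕ 0x7F = 0xBD
  0xBD ⊕ 0xBD = 0x00
  0x00 ⊕ 0xEF = 0xEF
  0xEF ⊕ 0x76 = 0x99
  0x99 ⊕ 0x9E = 0x07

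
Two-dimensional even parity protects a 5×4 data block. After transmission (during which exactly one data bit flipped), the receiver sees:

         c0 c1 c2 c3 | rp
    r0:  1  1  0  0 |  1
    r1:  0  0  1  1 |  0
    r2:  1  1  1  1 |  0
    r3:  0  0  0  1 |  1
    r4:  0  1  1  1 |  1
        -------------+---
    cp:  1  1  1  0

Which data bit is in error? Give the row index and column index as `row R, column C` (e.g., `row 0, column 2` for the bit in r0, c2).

Recompute each row's even parity and compare to rp:
  r0: data parity 0, sent rp 1 → mismatch
  r1: data parity 0, sent rp 0 → ok
  r2: data parity 0, sent rp 0 → ok
  r3: data parity 1, sent rp 1 → ok
  r4: data parity 1, sent rp 1 → ok
Recompute each column's even parity and compare to cp:
  c0: data parity 0, sent cp 1 → mismatch
  c1: data parity 1, sent cp 1 → ok
  c2: data parity 1, sent cp 1 → ok
  c3: data parity 0, sent cp 0 → ok
Exactly one row (r0) and one column (c0) fail → the flipped bit is at their intersection.

row 0, column 0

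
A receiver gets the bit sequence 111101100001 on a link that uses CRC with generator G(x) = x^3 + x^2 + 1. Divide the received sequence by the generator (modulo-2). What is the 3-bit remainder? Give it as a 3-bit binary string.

Modulo-2 division of 111101100001 by 1101:
  pos 0: 1111 XOR 1101 = 0010
  pos 2: 1001 XOR 1101 = 0100
  pos 3: 1001 XOR 1101 = 0100
  pos 4: 1000 XOR 1101 = 0101
  pos 5: 1010 XOR 1101 = 0111
  pos 6: 1110 XOR 1101 = 0011
  pos 8: 1101 XOR 1101 = 0000
Remainder = 000 (zero — the frame passes the CRC check).

000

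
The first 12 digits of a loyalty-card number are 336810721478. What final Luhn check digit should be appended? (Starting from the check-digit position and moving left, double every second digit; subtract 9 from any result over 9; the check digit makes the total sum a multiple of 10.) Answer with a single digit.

3

Partial digits right→left: 8 7 4 1 2 7 0 1 8 6 3 3
Double every second digit counting from the check-digit position (so the 1st, 3rd, 5th, ... of the partial from the right).
  doubled (with −9 where >9): 7 8 4 0 7 6 → sum 32
  kept as-is: 7 1 7 1 6 3 → sum 25
Total = 32 + 25 = 57.
Check digit = (10 − (57 mod 10)) mod 10 = 3.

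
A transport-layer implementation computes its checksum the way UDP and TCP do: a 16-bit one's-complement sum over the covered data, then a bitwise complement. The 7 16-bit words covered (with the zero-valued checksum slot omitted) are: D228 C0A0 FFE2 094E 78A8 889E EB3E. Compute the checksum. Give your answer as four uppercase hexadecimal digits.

One's-complement addition (fold any carry out of bit 15 back into bit 0):
  0xD228 + 0xC0A0 = 0x192C8 → wrap carry → 0x92C9
  0x92C9 + 0xFFE2 = 0x192AB → wrap carry → 0x92AC
  0x92AC + 0x094E = 0x09BFA
  0x9BFA + 0x78A8 = 0x114A2 → wrap carry → 0x14A3
  0x14A3 + 0x889E = 0x09D41
  0x9D41 + 0xEB3E = 0x1887F → wrap carry → 0x8880
One's-complement sum = 0x8880.
Checksum = ~0x8880 & 0xFFFF = 0x777F.

777F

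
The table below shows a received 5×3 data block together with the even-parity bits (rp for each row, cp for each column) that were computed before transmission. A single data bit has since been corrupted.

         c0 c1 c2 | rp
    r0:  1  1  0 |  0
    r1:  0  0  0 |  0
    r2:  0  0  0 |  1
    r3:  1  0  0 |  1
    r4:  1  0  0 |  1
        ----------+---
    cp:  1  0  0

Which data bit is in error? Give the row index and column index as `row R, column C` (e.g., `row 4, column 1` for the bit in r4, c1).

row 2, column 1

Recompute each row's even parity and compare to rp:
  r0: data parity 0, sent rp 0 → ok
  r1: data parity 0, sent rp 0 → ok
  r2: data parity 0, sent rp 1 → mismatch
  r3: data parity 1, sent rp 1 → ok
  r4: data parity 1, sent rp 1 → ok
Recompute each column's even parity and compare to cp:
  c0: data parity 1, sent cp 1 → ok
  c1: data parity 1, sent cp 0 → mismatch
  c2: data parity 0, sent cp 0 → ok
Exactly one row (r2) and one column (c1) fail → the flipped bit is at their intersection.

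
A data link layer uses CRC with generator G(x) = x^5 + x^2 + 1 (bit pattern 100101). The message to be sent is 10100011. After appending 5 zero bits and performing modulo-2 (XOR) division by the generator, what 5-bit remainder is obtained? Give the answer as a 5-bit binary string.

10000

Append 5 zeros: 1010001100000. Divide by 100101 (XOR where the leading bit is 1):
  pos 0: 101000 XOR 100101 = 001101
  pos 2: 110111 XOR 100101 = 010010
  pos 3: 100100 XOR 100101 = 000001
Remainder (last 5 bits) = 10000. This is the CRC / FCS.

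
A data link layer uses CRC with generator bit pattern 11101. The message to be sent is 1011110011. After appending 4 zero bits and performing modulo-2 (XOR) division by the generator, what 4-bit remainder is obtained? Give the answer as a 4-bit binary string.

Append 4 zeros: 10111100110000. Divide by 11101 (XOR where the leading bit is 1):
  pos 0: 10111 XOR 11101 = 01010
  pos 1: 10101 XOR 11101 = 01000
  pos 2: 10000 XOR 11101 = 01101
  pos 3: 11010 XOR 11101 = 00111
  pos 5: 11111 XOR 11101 = 00010
  pos 8: 10000 XOR 11101 = 01101
  pos 9: 11010 XOR 11101 = 00111
Remainder (last 4 bits) = 0111. This is the CRC / FCS.

0111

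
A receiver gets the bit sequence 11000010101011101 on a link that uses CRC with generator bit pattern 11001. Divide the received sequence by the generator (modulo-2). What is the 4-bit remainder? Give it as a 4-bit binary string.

1100

Modulo-2 division of 11000010101011101 by 11001:
  pos 0: 11000 XOR 11001 = 00001
  pos 4: 10101 XOR 11001 = 01100
  pos 5: 11000 XOR 11001 = 00001
  pos 9: 11011 XOR 11001 = 00010
  pos 12: 10101 XOR 11001 = 01100
Remainder = 1100 (nonzero — an error is detected).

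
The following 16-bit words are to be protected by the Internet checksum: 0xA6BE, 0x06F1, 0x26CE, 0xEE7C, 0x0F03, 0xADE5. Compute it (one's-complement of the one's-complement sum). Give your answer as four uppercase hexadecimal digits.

One's-complement addition (fold any carry out of bit 15 back into bit 0):
  0xA6BE + 0x06F1 = 0x0ADAF
  0xADAF + 0x26CE = 0x0D47D
  0xD47D + 0xEE7C = 0x1C2F9 → wrap carry → 0xC2FA
  0xC2FA + 0x0F03 = 0x0D1FD
  0xD1FD + 0xADE5 = 0x17FE2 → wrap carry → 0x7FE3
One's-complement sum = 0x7FE3.
Checksum = ~0x7FE3 & 0xFFFF = 0x801C.

801C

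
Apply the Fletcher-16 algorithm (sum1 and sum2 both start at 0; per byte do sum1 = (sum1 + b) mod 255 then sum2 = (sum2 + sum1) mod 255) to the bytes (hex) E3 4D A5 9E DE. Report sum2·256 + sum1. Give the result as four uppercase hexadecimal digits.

B554

Running sums (mod 255):
  after byte 0 (E3): sum1=227, sum2=227
  after byte 1 (4D): sum1=49, sum2=21
  after byte 2 (A5): sum1=214, sum2=235
  after byte 3 (9E): sum1=117, sum2=97
  after byte 4 (DE): sum1=84, sum2=181
Checksum = sum2·256 + sum1 = 181·256 + 84 = 46420 = 0xB554.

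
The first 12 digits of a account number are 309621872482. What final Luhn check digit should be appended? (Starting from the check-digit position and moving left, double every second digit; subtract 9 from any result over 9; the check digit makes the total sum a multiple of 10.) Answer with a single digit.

6

Partial digits right→left: 2 8 4 2 7 8 1 2 6 9 0 3
Double every second digit counting from the check-digit position (so the 1st, 3rd, 5th, ... of the partial from the right).
  doubled (with −9 where >9): 4 8 5 2 3 0 → sum 22
  kept as-is: 8 2 8 2 9 3 → sum 32
Total = 22 + 32 = 54.
Check digit = (10 − (54 mod 10)) mod 10 = 6.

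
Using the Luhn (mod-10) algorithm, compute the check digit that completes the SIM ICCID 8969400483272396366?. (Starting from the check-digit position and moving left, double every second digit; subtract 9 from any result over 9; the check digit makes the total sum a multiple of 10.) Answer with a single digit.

2

Partial digits right→left: 6 6 3 6 9 3 2 7 2 3 8 4 0 0 4 9 6 9 8
Double every second digit counting from the check-digit position (so the 1st, 3rd, 5th, ... of the partial from the right).
  doubled (with −9 where >9): 3 6 9 4 4 7 0 8 3 7 → sum 51
  kept as-is: 6 6 3 7 3 4 0 9 9 → sum 47
Total = 51 + 47 = 98.
Check digit = (10 − (98 mod 10)) mod 10 = 2.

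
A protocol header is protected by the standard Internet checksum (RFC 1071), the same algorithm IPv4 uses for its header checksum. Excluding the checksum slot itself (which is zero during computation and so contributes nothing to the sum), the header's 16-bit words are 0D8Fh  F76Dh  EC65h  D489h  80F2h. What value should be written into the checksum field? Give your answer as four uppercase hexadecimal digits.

One's-complement addition (fold any carry out of bit 15 back into bit 0):
  0x0D8F + 0xF76D = 0x104FC → wrap carry → 0x04FD
  0x04FD + 0xEC65 = 0x0F162
  0xF162 + 0xD489 = 0x1C5EB → wrap carry → 0xC5EC
  0xC5EC + 0x80F2 = 0x146DE → wrap carry → 0x46DF
One's-complement sum = 0x46DF.
Checksum = ~0x46DF & 0xFFFF = 0xB920.

B920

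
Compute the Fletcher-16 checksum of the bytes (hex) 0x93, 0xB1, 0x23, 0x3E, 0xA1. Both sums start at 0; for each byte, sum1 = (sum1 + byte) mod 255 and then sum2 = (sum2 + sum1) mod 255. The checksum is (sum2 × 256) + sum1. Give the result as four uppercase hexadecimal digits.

3048

Running sums (mod 255):
  after byte 0 (0x93): sum1=147, sum2=147
  after byte 1 (0xB1): sum1=69, sum2=216
  after byte 2 (0x23): sum1=104, sum2=65
  after byte 3 (0x3E): sum1=166, sum2=231
  after byte 4 (0xA1): sum1=72, sum2=48
Checksum = sum2·256 + sum1 = 48·256 + 72 = 12360 = 0x3048.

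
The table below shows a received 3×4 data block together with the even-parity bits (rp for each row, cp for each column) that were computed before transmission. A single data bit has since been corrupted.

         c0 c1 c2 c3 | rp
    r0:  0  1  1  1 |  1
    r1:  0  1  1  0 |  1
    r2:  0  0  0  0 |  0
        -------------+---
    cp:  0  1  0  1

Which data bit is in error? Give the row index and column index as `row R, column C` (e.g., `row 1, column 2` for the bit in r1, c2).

Recompute each row's even parity and compare to rp:
  r0: data parity 1, sent rp 1 → ok
  r1: data parity 0, sent rp 1 → mismatch
  r2: data parity 0, sent rp 0 → ok
Recompute each column's even parity and compare to cp:
  c0: data parity 0, sent cp 0 → ok
  c1: data parity 0, sent cp 1 → mismatch
  c2: data parity 0, sent cp 0 → ok
  c3: data parity 1, sent cp 1 → ok
Exactly one row (r1) and one column (c1) fail → the flipped bit is at their intersection.

row 1, column 1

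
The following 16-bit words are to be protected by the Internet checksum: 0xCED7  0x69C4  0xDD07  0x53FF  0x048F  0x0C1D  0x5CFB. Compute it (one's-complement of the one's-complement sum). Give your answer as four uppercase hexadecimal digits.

28B5

One's-complement addition (fold any carry out of bit 15 back into bit 0):
  0xCED7 + 0x69C4 = 0x1389B → wrap carry → 0x389C
  0x389C + 0xDD07 = 0x115A3 → wrap carry → 0x15A4
  0x15A4 + 0x53FF = 0x069A3
  0x69A3 + 0x048F = 0x06E32
  0x6E32 + 0x0C1D = 0x07A4F
  0x7A4F + 0x5CFB = 0x0D74A
One's-complement sum = 0xD74A.
Checksum = ~0xD74A & 0xFFFF = 0x28B5.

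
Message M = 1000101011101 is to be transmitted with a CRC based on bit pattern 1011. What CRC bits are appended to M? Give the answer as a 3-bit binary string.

000

Append 3 zeros: 1000101011101000. Divide by 1011 (XOR where the leading bit is 1):
  pos 0: 1000 XOR 1011 = 0011
  pos 2: 1110 XOR 1011 = 0101
  pos 3: 1011 XOR 1011 = 0000
  pos 8: 1110 XOR 1011 = 0101
  pos 9: 1011 XOR 1011 = 0000
Remainder (last 3 bits) = 000. This is the CRC / FCS.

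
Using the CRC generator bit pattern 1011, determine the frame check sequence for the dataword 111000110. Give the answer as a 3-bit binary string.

000

Append 3 zeros: 111000110000. Divide by 1011 (XOR where the leading bit is 1):
  pos 0: 1110 XOR 1011 = 0101
  pos 1: 1010 XOR 1011 = 0001
  pos 4: 1011 XOR 1011 = 0000
Remainder (last 3 bits) = 000. This is the CRC / FCS.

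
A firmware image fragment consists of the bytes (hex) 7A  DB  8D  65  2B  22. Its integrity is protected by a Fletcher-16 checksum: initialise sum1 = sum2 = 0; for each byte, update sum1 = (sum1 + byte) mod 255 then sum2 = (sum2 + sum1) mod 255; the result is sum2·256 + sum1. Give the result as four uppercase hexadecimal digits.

Running sums (mod 255):
  after byte 0 (7A): sum1=122, sum2=122
  after byte 1 (DB): sum1=86, sum2=208
  after byte 2 (8D): sum1=227, sum2=180
  after byte 3 (65): sum1=73, sum2=253
  after byte 4 (2B): sum1=116, sum2=114
  after byte 5 (22): sum1=150, sum2=9
Checksum = sum2·256 + sum1 = 9·256 + 150 = 2454 = 0x0996.

0996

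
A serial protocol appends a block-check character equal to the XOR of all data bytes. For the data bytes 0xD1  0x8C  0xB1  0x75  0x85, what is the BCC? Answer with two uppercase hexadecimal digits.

XOR the bytes together:
  start with 0xD1
  0xD1 ⊕ 0x8C = 0x5D
  0x5D ⊕ 0xB1 = 0xEC
  0xEC ⊕ 0x75 = 0x99
  0x99 ⊕ 0x85 = 0x1C

1C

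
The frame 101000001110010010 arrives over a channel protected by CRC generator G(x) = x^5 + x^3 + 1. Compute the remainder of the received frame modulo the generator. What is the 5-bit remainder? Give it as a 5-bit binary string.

00110

Modulo-2 division of 101000001110010010 by 101001:
  pos 0: 101000 XOR 101001 = 000001
  pos 5: 100111 XOR 101001 = 001110
  pos 7: 111000 XOR 101001 = 010001
  pos 8: 100011 XOR 101001 = 001010
  pos 10: 101000 XOR 101001 = 000001
Remainder = 00110 (nonzero — an error is detected).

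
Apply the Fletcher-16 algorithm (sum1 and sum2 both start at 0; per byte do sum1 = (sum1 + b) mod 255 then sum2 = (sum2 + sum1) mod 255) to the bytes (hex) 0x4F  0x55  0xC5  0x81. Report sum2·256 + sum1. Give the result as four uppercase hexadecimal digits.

4AEB

Running sums (mod 255):
  after byte 0 (0x4F): sum1=79, sum2=79
  after byte 1 (0x55): sum1=164, sum2=243
  after byte 2 (0xC5): sum1=106, sum2=94
  after byte 3 (0x81): sum1=235, sum2=74
Checksum = sum2·256 + sum1 = 74·256 + 235 = 19179 = 0x4AEB.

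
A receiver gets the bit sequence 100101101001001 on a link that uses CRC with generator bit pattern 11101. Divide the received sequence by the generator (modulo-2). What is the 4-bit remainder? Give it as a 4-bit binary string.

Modulo-2 division of 100101101001001 by 11101:
  pos 0: 10010 XOR 11101 = 01111
  pos 1: 11111 XOR 11101 = 00010
  pos 4: 10101 XOR 11101 = 01000
  pos 5: 10000 XOR 11101 = 01101
  pos 6: 11010 XOR 11101 = 00111
  pos 8: 11110 XOR 11101 = 00011
Remainder = 1101 (nonzero — an error is detected).

1101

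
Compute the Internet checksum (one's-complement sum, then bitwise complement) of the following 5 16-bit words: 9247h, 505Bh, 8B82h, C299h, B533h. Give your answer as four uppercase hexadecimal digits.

One's-complement addition (fold any carry out of bit 15 back into bit 0):
  0x9247 + 0x505B = 0x0E2A2
  0xE2A2 + 0x8B82 = 0x16E24 → wrap carry → 0x6E25
  0x6E25 + 0xC299 = 0x130BE → wrap carry → 0x30BF
  0x30BF + 0xB533 = 0x0E5F2
One's-complement sum = 0xE5F2.
Checksum = ~0xE5F2 & 0xFFFF = 0x1A0D.

1A0D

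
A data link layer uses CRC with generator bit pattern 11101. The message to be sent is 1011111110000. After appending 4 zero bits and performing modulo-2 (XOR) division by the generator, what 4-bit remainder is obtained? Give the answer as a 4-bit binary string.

1111

Append 4 zeros: 10111111100000000. Divide by 11101 (XOR where the leading bit is 1):
  pos 0: 10111 XOR 11101 = 01010
  pos 1: 10101 XOR 11101 = 01000
  pos 2: 10001 XOR 11101 = 01100
  pos 3: 11001 XOR 11101 = 00100
  pos 5: 10010 XOR 11101 = 01111
  pos 6: 11110 XOR 11101 = 00011
  pos 9: 11000 XOR 11101 = 00101
  pos 11: 10100 XOR 11101 = 01001
  pos 12: 10010 XOR 11101 = 01111
Remainder (last 4 bits) = 1111. This is the CRC / FCS.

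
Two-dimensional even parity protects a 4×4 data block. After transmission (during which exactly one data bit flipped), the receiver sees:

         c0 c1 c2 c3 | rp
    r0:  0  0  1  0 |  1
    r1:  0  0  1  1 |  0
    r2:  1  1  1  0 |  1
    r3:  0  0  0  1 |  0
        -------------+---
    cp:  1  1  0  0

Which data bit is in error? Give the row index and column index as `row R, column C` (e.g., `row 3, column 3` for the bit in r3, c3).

row 3, column 2

Recompute each row's even parity and compare to rp:
  r0: data parity 1, sent rp 1 → ok
  r1: data parity 0, sent rp 0 → ok
  r2: data parity 1, sent rp 1 → ok
  r3: data parity 1, sent rp 0 → mismatch
Recompute each column's even parity and compare to cp:
  c0: data parity 1, sent cp 1 → ok
  c1: data parity 1, sent cp 1 → ok
  c2: data parity 1, sent cp 0 → mismatch
  c3: data parity 0, sent cp 0 → ok
Exactly one row (r3) and one column (c2) fail → the flipped bit is at their intersection.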